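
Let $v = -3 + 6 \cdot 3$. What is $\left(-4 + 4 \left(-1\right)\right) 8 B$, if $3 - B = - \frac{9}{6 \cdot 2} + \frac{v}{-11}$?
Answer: $- \frac{3600}{11} \approx -327.27$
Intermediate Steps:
$v = 15$ ($v = -3 + 18 = 15$)
$B = \frac{225}{44}$ ($B = 3 - \left(- \frac{9}{6 \cdot 2} + \frac{15}{-11}\right) = 3 - \left(- \frac{9}{12} + 15 \left(- \frac{1}{11}\right)\right) = 3 - \left(\left(-9\right) \frac{1}{12} - \frac{15}{11}\right) = 3 - \left(- \frac{3}{4} - \frac{15}{11}\right) = 3 - - \frac{93}{44} = 3 + \frac{93}{44} = \frac{225}{44} \approx 5.1136$)
$\left(-4 + 4 \left(-1\right)\right) 8 B = \left(-4 + 4 \left(-1\right)\right) 8 \cdot \frac{225}{44} = \left(-4 - 4\right) 8 \cdot \frac{225}{44} = \left(-8\right) 8 \cdot \frac{225}{44} = \left(-64\right) \frac{225}{44} = - \frac{3600}{11}$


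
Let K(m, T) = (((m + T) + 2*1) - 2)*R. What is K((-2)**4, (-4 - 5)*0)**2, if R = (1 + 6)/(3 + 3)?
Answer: 3136/9 ≈ 348.44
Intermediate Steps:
R = 7/6 ≈ 1.1667
K(m, T) = 7*T/6 + 7*m/6 (K(m, T) = (((m + T) + 2*1) - 2)*(7/6) = (((T + m) + 2) - 2)*(7/6) = ((2 + T + m) - 2)*(7/6) = (T + m)*(7/6) = 7*T/6 + 7*m/6)
K((-2)**4, (-4 - 5)*0)**2 = (7*((-4 - 5)*0)/6 + (7/6)*(-2)**4)**2 = (7*(-9*0)/6 + (7/6)*16)**2 = ((7/6)*0 + 56/3)**2 = (0 + 56/3)**2 = (56/3)**2 = 3136/9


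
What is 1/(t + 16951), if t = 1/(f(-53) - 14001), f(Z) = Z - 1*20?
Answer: 14074/238568373 ≈ 5.8994e-5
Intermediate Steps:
f(Z) = -20 + Z (f(Z) = Z - 20 = -20 + Z)
t = -1/14074 (t = 1/((-20 - 53) - 14001) = 1/(-73 - 14001) = 1/(-14074) = -1/14074 ≈ -7.1053e-5)
1/(t + 16951) = 1/(-1/14074 + 16951) = 1/(238568373/14074) = 14074/238568373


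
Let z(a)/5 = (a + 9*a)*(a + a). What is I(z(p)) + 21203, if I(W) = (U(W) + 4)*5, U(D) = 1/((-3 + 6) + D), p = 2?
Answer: 8552874/403 ≈ 21223.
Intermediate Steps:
U(D) = 1/(3 + D)
z(a) = 100*a² (z(a) = 5*((a + 9*a)*(a + a)) = 5*((10*a)*(2*a)) = 5*(20*a²) = 100*a²)
I(W) = 20 + 5/(3 + W) (I(W) = (1/(3 + W) + 4)*5 = (4 + 1/(3 + W))*5 = 20 + 5/(3 + W))
I(z(p)) + 21203 = 5*(13 + 4*(100*2²))/(3 + 100*2²) + 21203 = 5*(13 + 4*(100*4))/(3 + 100*4) + 21203 = 5*(13 + 4*400)/(3 + 400) + 21203 = 5*(13 + 1600)/403 + 21203 = 5*(1/403)*1613 + 21203 = 8065/403 + 21203 = 8552874/403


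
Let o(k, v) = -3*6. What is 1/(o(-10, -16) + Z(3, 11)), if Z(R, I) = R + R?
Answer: -1/12 ≈ -0.083333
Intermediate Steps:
Z(R, I) = 2*R
o(k, v) = -18
1/(o(-10, -16) + Z(3, 11)) = 1/(-18 + 2*3) = 1/(-18 + 6) = 1/(-12) = -1/12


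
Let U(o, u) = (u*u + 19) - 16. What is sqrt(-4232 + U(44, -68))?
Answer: sqrt(395) ≈ 19.875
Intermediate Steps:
U(o, u) = 3 + u**2 (U(o, u) = (u**2 + 19) - 16 = (19 + u**2) - 16 = 3 + u**2)
sqrt(-4232 + U(44, -68)) = sqrt(-4232 + (3 + (-68)**2)) = sqrt(-4232 + (3 + 4624)) = sqrt(-4232 + 4627) = sqrt(395)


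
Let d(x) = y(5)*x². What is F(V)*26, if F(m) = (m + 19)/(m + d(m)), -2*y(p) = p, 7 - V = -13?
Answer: -507/490 ≈ -1.0347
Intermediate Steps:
V = 20 (V = 7 - 1*(-13) = 7 + 13 = 20)
y(p) = -p/2
d(x) = -5*x²/2 (d(x) = (-½*5)*x² = -5*x²/2)
F(m) = (19 + m)/(m - 5*m²/2) (F(m) = (m + 19)/(m - 5*m²/2) = (19 + m)/(m - 5*m²/2))
F(V)*26 = (2*(-19 - 1*20)/(20*(-2 + 5*20)))*26 = (2*(1/20)*(-19 - 20)/(-2 + 100))*26 = (2*(1/20)*(-39)/98)*26 = (2*(1/20)*(1/98)*(-39))*26 = -39/980*26 = -507/490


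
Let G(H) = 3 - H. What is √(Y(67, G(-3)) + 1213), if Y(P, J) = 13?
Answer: √1226 ≈ 35.014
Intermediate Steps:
√(Y(67, G(-3)) + 1213) = √(13 + 1213) = √1226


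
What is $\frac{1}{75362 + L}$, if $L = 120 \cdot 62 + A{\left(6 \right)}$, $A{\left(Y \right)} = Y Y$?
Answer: $\frac{1}{82838} \approx 1.2072 \cdot 10^{-5}$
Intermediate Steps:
$A{\left(Y \right)} = Y^{2}$
$L = 7476$ ($L = 120 \cdot 62 + 6^{2} = 7440 + 36 = 7476$)
$\frac{1}{75362 + L} = \frac{1}{75362 + 7476} = \frac{1}{82838}$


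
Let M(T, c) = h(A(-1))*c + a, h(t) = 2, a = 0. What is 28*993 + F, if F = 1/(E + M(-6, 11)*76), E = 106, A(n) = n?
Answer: 49435513/1778 ≈ 27804.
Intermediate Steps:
M(T, c) = 2*c (M(T, c) = 2*c + 0 = 2*c)
F = 1/1778 (F = 1/(106 + (2*11)*76) = 1/(106 + 22*76) = 1/(106 + 1672) = 1/1778 ≈ 0.00056243)
28*993 + F = 28*993 + 1/1778 = 27804 + 1/1778 = 49435513/1778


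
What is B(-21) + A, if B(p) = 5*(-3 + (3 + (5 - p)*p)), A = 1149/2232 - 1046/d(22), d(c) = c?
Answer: -22727219/8184 ≈ -2777.0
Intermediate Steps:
A = -384899/8184 (A = 1149/2232 - 1046/22 = 1149*(1/2232) - 1046*1/22 = 383/744 - 523/11 = -384899/8184 ≈ -47.031)
B(p) = 5*p*(5 - p) (B(p) = 5*(-3 + (3 + p*(5 - p))) = 5*(p*(5 - p)) = 5*p*(5 - p))
B(-21) + A = 5*(-21)*(5 - 1*(-21)) - 384899/8184 = 5*(-21)*(5 + 21) - 384899/8184 = 5*(-21)*26 - 384899/8184 = -2730 - 384899/8184 = -22727219/8184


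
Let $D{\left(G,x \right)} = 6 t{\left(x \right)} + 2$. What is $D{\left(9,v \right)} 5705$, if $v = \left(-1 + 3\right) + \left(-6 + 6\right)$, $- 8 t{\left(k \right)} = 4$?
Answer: $-5705$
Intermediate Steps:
$t{\left(k \right)} = - \frac{1}{2}$ ($t{\left(k \right)} = \left(- \frac{1}{8}\right) 4 = - \frac{1}{2}$)
$v = 2$ ($v = 2 + 0 = 2$)
$D{\left(G,x \right)} = -1$ ($D{\left(G,x \right)} = 6 \left(- \frac{1}{2}\right) + 2 = -3 + 2 = -1$)
$D{\left(9,v \right)} 5705 = \left(-1\right) 5705 = -5705$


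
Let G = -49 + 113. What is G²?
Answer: 4096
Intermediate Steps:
G = 64
G² = 64² = 4096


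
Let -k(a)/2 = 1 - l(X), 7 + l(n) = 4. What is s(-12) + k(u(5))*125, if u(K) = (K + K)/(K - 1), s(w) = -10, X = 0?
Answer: -1010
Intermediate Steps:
l(n) = -3 (l(n) = -7 + 4 = -3)
u(K) = 2*K/(-1 + K) (u(K) = (2*K)/(-1 + K) = 2*K/(-1 + K))
k(a) = -8 (k(a) = -2*(1 - 1*(-3)) = -2*(1 + 3) = -2*4 = -8)
s(-12) + k(u(5))*125 = -10 - 8*125 = -10 - 1000 = -1010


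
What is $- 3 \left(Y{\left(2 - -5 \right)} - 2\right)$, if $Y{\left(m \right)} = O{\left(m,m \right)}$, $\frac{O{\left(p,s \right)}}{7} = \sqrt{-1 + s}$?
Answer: $6 - 21 \sqrt{6} \approx -45.439$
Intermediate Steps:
$O{\left(p,s \right)} = 7 \sqrt{-1 + s}$
$Y{\left(m \right)} = 7 \sqrt{-1 + m}$
$- 3 \left(Y{\left(2 - -5 \right)} - 2\right) = - 3 \left(7 \sqrt{-1 + \left(2 - -5\right)} - 2\right) = - 3 \left(7 \sqrt{-1 + \left(2 + 5\right)} - 2\right) = - 3 \left(7 \sqrt{-1 + 7} - 2\right) = - 3 \left(7 \sqrt{6} - 2\right) = - 3 \left(-2 + 7 \sqrt{6}\right) = 6 - 21 \sqrt{6}$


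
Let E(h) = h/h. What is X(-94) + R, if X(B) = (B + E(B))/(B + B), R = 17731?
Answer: 3333521/188 ≈ 17732.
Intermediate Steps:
E(h) = 1
X(B) = (1 + B)/(2*B) (X(B) = (B + 1)/(B + B) = (1 + B)/((2*B)) = (1 + B)*(1/(2*B)) = (1 + B)/(2*B))
X(-94) + R = (½)*(1 - 94)/(-94) + 17731 = (½)*(-1/94)*(-93) + 17731 = 93/188 + 17731 = 3333521/188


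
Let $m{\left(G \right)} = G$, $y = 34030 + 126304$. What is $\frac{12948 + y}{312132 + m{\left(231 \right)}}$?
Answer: $\frac{7534}{13581} \approx 0.55475$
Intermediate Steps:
$y = 160334$
$\frac{12948 + y}{312132 + m{\left(231 \right)}} = \frac{12948 + 160334}{312132 + 231} = \frac{173282}{312363} = 173282 \cdot \frac{1}{312363} = \frac{7534}{13581}$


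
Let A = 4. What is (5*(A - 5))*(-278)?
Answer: 1390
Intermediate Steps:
(5*(A - 5))*(-278) = (5*(4 - 5))*(-278) = (5*(-1))*(-278) = -5*(-278) = 1390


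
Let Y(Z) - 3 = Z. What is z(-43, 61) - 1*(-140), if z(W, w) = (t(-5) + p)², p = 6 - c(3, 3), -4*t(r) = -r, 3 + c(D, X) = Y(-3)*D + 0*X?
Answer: 3201/16 ≈ 200.06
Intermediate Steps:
Y(Z) = 3 + Z
c(D, X) = -3 (c(D, X) = -3 + ((3 - 3)*D + 0*X) = -3 + (0*D + 0) = -3 + (0 + 0) = -3 + 0 = -3)
t(r) = r/4 (t(r) = -(-1)*r/4 = r/4)
p = 9 (p = 6 - 1*(-3) = 6 + 3 = 9)
z(W, w) = 961/16 (z(W, w) = ((¼)*(-5) + 9)² = (-5/4 + 9)² = (31/4)² = 961/16)
z(-43, 61) - 1*(-140) = 961/16 - 1*(-140) = 961/16 + 140 = 3201/16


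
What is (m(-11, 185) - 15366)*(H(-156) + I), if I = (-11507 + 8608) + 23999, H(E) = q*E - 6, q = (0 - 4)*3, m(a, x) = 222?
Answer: -347797104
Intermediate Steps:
q = -12 (q = -4*3 = -12)
H(E) = -6 - 12*E (H(E) = -12*E - 6 = -6 - 12*E)
I = 21100 (I = -2899 + 23999 = 21100)
(m(-11, 185) - 15366)*(H(-156) + I) = (222 - 15366)*((-6 - 12*(-156)) + 21100) = -15144*((-6 + 1872) + 21100) = -15144*(1866 + 21100) = -15144*22966 = -347797104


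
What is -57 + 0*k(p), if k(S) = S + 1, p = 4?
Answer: -57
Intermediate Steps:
k(S) = 1 + S
-57 + 0*k(p) = -57 + 0*(1 + 4) = -57 + 0*5 = -57 + 0 = -57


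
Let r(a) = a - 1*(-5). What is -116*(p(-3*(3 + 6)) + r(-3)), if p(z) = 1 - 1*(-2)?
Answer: -580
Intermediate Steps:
r(a) = 5 + a (r(a) = a + 5 = 5 + a)
p(z) = 3 (p(z) = 1 + 2 = 3)
-116*(p(-3*(3 + 6)) + r(-3)) = -116*(3 + (5 - 3)) = -116*(3 + 2) = -116*5 = -580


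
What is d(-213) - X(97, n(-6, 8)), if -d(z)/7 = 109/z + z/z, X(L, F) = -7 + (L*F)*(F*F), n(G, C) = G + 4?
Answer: 166051/213 ≈ 779.58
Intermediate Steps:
n(G, C) = 4 + G
X(L, F) = -7 + L*F³ (X(L, F) = -7 + (F*L)*F² = -7 + L*F³)
d(z) = -7 - 763/z (d(z) = -7*(109/z + z/z) = -7*(109/z + 1) = -7*(1 + 109/z) = -7 - 763/z)
d(-213) - X(97, n(-6, 8)) = (-7 - 763/(-213)) - (-7 + 97*(4 - 6)³) = (-7 - 763*(-1/213)) - (-7 + 97*(-2)³) = (-7 + 763/213) - (-7 + 97*(-8)) = -728/213 - (-7 - 776) = -728/213 - 1*(-783) = -728/213 + 783 = 166051/213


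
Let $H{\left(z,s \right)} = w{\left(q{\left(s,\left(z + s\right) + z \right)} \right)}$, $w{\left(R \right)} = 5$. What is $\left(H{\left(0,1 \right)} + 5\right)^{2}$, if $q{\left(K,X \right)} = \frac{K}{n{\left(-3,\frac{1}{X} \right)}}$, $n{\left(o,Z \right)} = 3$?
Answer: $100$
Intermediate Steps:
$q{\left(K,X \right)} = \frac{K}{3}$
$H{\left(z,s \right)} = 5$
$\left(H{\left(0,1 \right)} + 5\right)^{2} = \left(5 + 5\right)^{2} = 10^{2} = 100$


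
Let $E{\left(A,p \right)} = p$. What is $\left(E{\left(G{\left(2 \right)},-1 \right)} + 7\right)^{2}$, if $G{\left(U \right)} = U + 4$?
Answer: $36$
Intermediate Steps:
$G{\left(U \right)} = 4 + U$
$\left(E{\left(G{\left(2 \right)},-1 \right)} + 7\right)^{2} = \left(-1 + 7\right)^{2} = 6^{2} = 36$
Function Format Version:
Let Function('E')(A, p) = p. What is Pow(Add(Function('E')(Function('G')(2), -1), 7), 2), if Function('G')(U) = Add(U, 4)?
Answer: 36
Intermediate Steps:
Function('G')(U) = Add(4, U)
Pow(Add(Function('E')(Function('G')(2), -1), 7), 2) = Pow(Add(-1, 7), 2) = Pow(6, 2) = 36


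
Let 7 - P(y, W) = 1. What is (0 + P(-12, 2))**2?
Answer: 36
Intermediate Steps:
P(y, W) = 6 (P(y, W) = 7 - 1*1 = 7 - 1 = 6)
(0 + P(-12, 2))**2 = (0 + 6)**2 = 6**2 = 36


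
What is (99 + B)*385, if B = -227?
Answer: -49280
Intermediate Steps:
(99 + B)*385 = (99 - 227)*385 = -128*385 = -49280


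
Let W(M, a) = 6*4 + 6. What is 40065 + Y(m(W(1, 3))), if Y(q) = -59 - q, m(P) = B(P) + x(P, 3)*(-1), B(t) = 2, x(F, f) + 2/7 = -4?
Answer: 279998/7 ≈ 40000.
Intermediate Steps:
x(F, f) = -30/7 (x(F, f) = -2/7 - 4 = -30/7)
W(M, a) = 30 (W(M, a) = 24 + 6 = 30)
m(P) = 44/7 (m(P) = 2 - 30/7*(-1) = 2 + 30/7 = 44/7)
40065 + Y(m(W(1, 3))) = 40065 + (-59 - 1*44/7) = 40065 + (-59 - 44/7) = 40065 - 457/7 = 279998/7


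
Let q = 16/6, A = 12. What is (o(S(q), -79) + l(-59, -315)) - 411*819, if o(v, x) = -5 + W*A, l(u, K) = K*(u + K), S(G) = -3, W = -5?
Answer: -218864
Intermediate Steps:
q = 8/3 (q = 16*(1/6) = 8/3 ≈ 2.6667)
l(u, K) = K*(K + u)
o(v, x) = -65 (o(v, x) = -5 - 5*12 = -5 - 60 = -65)
(o(S(q), -79) + l(-59, -315)) - 411*819 = (-65 - 315*(-315 - 59)) - 411*819 = (-65 - 315*(-374)) - 336609 = (-65 + 117810) - 336609 = 117745 - 336609 = -218864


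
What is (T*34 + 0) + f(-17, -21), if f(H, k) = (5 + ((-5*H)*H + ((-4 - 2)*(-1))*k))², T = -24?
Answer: 2451540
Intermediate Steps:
f(H, k) = (5 - 5*H² + 6*k)² (f(H, k) = (5 + (-5*H² + (-6*(-1))*k))² = (5 + (-5*H² + 6*k))² = (5 - 5*H² + 6*k)²)
(T*34 + 0) + f(-17, -21) = (-24*34 + 0) + (5 - 5*(-17)² + 6*(-21))² = (-816 + 0) + (5 - 5*289 - 126)² = -816 + (5 - 1445 - 126)² = -816 + (-1566)² = -816 + 2452356 = 2451540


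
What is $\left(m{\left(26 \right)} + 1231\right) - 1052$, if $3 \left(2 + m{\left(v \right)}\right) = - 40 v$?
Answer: $- \frac{509}{3} \approx -169.67$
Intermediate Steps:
$m{\left(v \right)} = -2 - \frac{40 v}{3}$ ($m{\left(v \right)} = -2 + \frac{\left(-40\right) v}{3} = -2 - \frac{40 v}{3}$)
$\left(m{\left(26 \right)} + 1231\right) - 1052 = \left(\left(-2 - \frac{1040}{3}\right) + 1231\right) - 1052 = \left(- \frac{1046}{3} + 1231\right) - 1052 = \frac{2647}{3} - 1052 = - \frac{509}{3}$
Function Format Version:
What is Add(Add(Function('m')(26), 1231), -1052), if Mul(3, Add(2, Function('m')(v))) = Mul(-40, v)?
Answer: Rational(-509, 3) ≈ -169.67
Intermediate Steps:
Function('m')(v) = Add(-2, Mul(Rational(-40, 3), v)) (Function('m')(v) = Add(-2, Mul(Rational(1, 3), Mul(-40, v))) = Add(-2, Mul(Rational(-40, 3), v)))
Add(Add(Function('m')(26), 1231), -1052) = Add(Add(Add(-2, Mul(Rational(-40, 3), 26)), 1231), -1052) = Add(Add(Add(-2, Rational(-1040, 3)), 1231), -1052) = Add(Add(Rational(-1046, 3), 1231), -1052) = Add(Rational(2647, 3), -1052) = Rational(-509, 3)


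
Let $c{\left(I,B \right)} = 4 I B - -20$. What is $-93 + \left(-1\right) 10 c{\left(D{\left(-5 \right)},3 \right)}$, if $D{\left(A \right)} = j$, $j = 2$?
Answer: $-533$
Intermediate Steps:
$D{\left(A \right)} = 2$
$c{\left(I,B \right)} = 20 + 4 B I$ ($c{\left(I,B \right)} = 4 B I + 20 = 20 + 4 B I$)
$-93 + \left(-1\right) 10 c{\left(D{\left(-5 \right)},3 \right)} = -93 + \left(-1\right) 10 \left(20 + 4 \cdot 3 \cdot 2\right) = -93 - 10 \left(20 + 24\right) = -93 - 440 = -533$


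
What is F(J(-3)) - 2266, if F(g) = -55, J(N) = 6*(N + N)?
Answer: -2321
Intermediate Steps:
J(N) = 12*N (J(N) = 6*(2*N) = 12*N)
F(J(-3)) - 2266 = -55 - 2266 = -2321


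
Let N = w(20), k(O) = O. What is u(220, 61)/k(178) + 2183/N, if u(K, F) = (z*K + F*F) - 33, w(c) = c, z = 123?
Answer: 501767/1780 ≈ 281.89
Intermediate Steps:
N = 20
u(K, F) = -33 + F² + 123*K (u(K, F) = (123*K + F*F) - 33 = (123*K + F²) - 33 = (F² + 123*K) - 33 = -33 + F² + 123*K)
u(220, 61)/k(178) + 2183/N = (-33 + 61² + 123*220)/178 + 2183/20 = (-33 + 3721 + 27060)*(1/178) + 2183*(1/20) = 30748*(1/178) + 2183/20 = 15374/89 + 2183/20 = 501767/1780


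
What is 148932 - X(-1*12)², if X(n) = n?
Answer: 148788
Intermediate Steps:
148932 - X(-1*12)² = 148932 - (-1*12)² = 148932 - 1*(-12)² = 148932 - 1*144 = 148932 - 144 = 148788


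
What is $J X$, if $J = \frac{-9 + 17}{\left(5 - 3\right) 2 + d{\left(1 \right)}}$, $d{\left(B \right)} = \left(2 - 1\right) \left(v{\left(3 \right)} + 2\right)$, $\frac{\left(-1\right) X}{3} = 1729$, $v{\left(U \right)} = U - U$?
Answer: $-6916$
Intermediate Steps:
$v{\left(U \right)} = 0$
$X = -5187$ ($X = \left(-3\right) 1729 = -5187$)
$d{\left(B \right)} = 2$ ($d{\left(B \right)} = \left(2 - 1\right) \left(0 + 2\right) = 1 \cdot 2 = 2$)
$J = \frac{4}{3}$ ($J = \frac{-9 + 17}{\left(5 - 3\right) 2 + 2} = \frac{8}{2 \cdot 2 + 2} = \frac{8}{4 + 2} = \frac{8}{6} = 8 \cdot \frac{1}{6} = \frac{4}{3} \approx 1.3333$)
$J X = \frac{4}{3} \left(-5187\right) = -6916$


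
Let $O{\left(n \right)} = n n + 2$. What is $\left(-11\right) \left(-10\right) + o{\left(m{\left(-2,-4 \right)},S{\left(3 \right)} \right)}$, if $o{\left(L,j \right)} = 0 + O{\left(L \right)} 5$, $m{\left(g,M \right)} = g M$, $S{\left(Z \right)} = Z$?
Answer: $440$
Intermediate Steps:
$m{\left(g,M \right)} = M g$
$O{\left(n \right)} = 2 + n^{2}$ ($O{\left(n \right)} = n^{2} + 2 = 2 + n^{2}$)
$o{\left(L,j \right)} = 10 + 5 L^{2}$ ($o{\left(L,j \right)} = 0 + \left(2 + L^{2}\right) 5 = 0 + \left(10 + 5 L^{2}\right) = 10 + 5 L^{2}$)
$\left(-11\right) \left(-10\right) + o{\left(m{\left(-2,-4 \right)},S{\left(3 \right)} \right)} = \left(-11\right) \left(-10\right) + \left(10 + 5 \left(\left(-4\right) \left(-2\right)\right)^{2}\right) = 110 + \left(10 + 5 \cdot 8^{2}\right) = 110 + \left(10 + 5 \cdot 64\right) = 110 + \left(10 + 320\right) = 110 + 330 = 440$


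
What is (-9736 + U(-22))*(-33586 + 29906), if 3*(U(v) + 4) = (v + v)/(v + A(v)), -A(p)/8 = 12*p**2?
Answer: 227210037440/6339 ≈ 3.5843e+7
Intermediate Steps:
A(p) = -96*p**2
U(v) = -4 + 2*v/(3*(v - 96*v**2)) (U(v) = -4 + ((v + v)/(v - 96*v**2))/3 = -4 + ((2*v)/(v - 96*v**2))/3 = -4 + (2*v/(v - 96*v**2))/3 = -4 + 2*v/(3*(v - 96*v**2)))
(-9736 + U(-22))*(-33586 + 29906) = (-9736 + 2*(5 - 576*(-22))/(3*(-1 + 96*(-22))))*(-33586 + 29906) = (-9736 + 2*(5 + 12672)/(3*(-1 - 2112)))*(-3680) = (-9736 + (2/3)*12677/(-2113))*(-3680) = (-9736 + (2/3)*(-1/2113)*12677)*(-3680) = (-9736 - 25354/6339)*(-3680) = -61741858/6339*(-3680) = 227210037440/6339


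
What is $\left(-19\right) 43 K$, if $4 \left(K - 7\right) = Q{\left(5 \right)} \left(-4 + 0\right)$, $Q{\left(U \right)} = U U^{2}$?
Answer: $96406$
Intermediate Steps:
$Q{\left(U \right)} = U^{3}$
$K = -118$ ($K = 7 + \frac{5^{3} \left(-4 + 0\right)}{4} = 7 + \frac{125 \left(-4\right)}{4} = 7 + \frac{1}{4} \left(-500\right) = 7 - 125 = -118$)
$\left(-19\right) 43 K = \left(-19\right) 43 \left(-118\right) = \left(-817\right) \left(-118\right) = 96406$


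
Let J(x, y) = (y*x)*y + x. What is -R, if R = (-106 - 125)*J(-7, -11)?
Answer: -197274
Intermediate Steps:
J(x, y) = x + x*y² (J(x, y) = (x*y)*y + x = x*y² + x = x + x*y²)
R = 197274 (R = (-106 - 125)*(-7*(1 + (-11)²)) = -(-1617)*(1 + 121) = -(-1617)*122 = -231*(-854) = 197274)
-R = -1*197274 = -197274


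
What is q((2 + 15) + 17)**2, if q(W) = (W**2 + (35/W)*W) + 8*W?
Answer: 2140369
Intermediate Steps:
q(W) = 35 + W**2 + 8*W (q(W) = (W**2 + 35) + 8*W = (35 + W**2) + 8*W = 35 + W**2 + 8*W)
q((2 + 15) + 17)**2 = (35 + ((2 + 15) + 17)**2 + 8*((2 + 15) + 17))**2 = (35 + (17 + 17)**2 + 8*(17 + 17))**2 = (35 + 34**2 + 8*34)**2 = (35 + 1156 + 272)**2 = 1463**2 = 2140369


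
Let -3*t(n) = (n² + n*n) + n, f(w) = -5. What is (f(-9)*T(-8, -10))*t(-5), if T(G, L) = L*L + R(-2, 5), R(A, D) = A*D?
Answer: 6750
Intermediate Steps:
t(n) = -2*n²/3 - n/3 (t(n) = -((n² + n*n) + n)/3 = -((n² + n²) + n)/3 = -(2*n² + n)/3 = -(n + 2*n²)/3 = -2*n²/3 - n/3)
T(G, L) = -10 + L² (T(G, L) = L*L - 2*5 = L² - 10 = -10 + L²)
(f(-9)*T(-8, -10))*t(-5) = (-5*(-10 + (-10)²))*(-⅓*(-5)*(1 + 2*(-5))) = (-5*(-10 + 100))*(-⅓*(-5)*(1 - 10)) = (-5*90)*(-⅓*(-5)*(-9)) = -450*(-15) = 6750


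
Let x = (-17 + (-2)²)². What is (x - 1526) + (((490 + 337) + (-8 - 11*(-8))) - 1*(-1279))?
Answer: 829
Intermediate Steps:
x = 169 (x = (-17 + 4)² = (-13)² = 169)
(x - 1526) + (((490 + 337) + (-8 - 11*(-8))) - 1*(-1279)) = (169 - 1526) + (((490 + 337) + (-8 - 11*(-8))) - 1*(-1279)) = -1357 + ((827 + (-8 + 88)) + 1279) = -1357 + ((827 + 80) + 1279) = -1357 + (907 + 1279) = -1357 + 2186 = 829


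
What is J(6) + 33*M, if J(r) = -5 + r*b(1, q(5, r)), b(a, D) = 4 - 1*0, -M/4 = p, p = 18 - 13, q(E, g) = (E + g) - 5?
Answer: -641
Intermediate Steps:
q(E, g) = -5 + E + g
p = 5
M = -20 (M = -4*5 = -20)
b(a, D) = 4 (b(a, D) = 4 + 0 = 4)
J(r) = -5 + 4*r (J(r) = -5 + r*4 = -5 + 4*r)
J(6) + 33*M = (-5 + 4*6) + 33*(-20) = (-5 + 24) - 660 = 19 - 660 = -641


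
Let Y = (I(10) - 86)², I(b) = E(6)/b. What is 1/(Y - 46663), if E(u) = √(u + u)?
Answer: -1022575/40153237366 + 5375*√3/240919424196 ≈ -2.5428e-5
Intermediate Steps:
E(u) = √2*√u (E(u) = √(2*u) = √2*√u)
I(b) = 2*√3/b (I(b) = (√2*√6)/b = (2*√3)/b = 2*√3/b)
Y = (-86 + √3/5)² (Y = (2*√3/10 - 86)² = (2*√3*(⅒) - 86)² = (√3/5 - 86)² = (-86 + √3/5)² ≈ 7336.5)
1/(Y - 46663) = 1/((430 - √3)²/25 - 46663) = 1/(-46663 + (430 - √3)²/25)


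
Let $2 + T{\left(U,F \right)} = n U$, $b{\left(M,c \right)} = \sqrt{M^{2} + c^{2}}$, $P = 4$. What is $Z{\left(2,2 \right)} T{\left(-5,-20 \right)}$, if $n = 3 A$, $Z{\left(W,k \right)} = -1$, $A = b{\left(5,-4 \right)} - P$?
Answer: $-58 + 15 \sqrt{41} \approx 38.047$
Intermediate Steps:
$A = -4 + \sqrt{41}$ ($A = \sqrt{5^{2} + \left(-4\right)^{2}} - 4 = \sqrt{25 + 16} - 4 = \sqrt{41} - 4 = -4 + \sqrt{41} \approx 2.4031$)
$n = -12 + 3 \sqrt{41}$ ($n = 3 \left(-4 + \sqrt{41}\right) = -12 + 3 \sqrt{41} \approx 7.2094$)
$T{\left(U,F \right)} = -2 + U \left(-12 + 3 \sqrt{41}\right)$ ($T{\left(U,F \right)} = -2 + \left(-12 + 3 \sqrt{41}\right) U = -2 + U \left(-12 + 3 \sqrt{41}\right)$)
$Z{\left(2,2 \right)} T{\left(-5,-20 \right)} = - (-2 - - 15 \left(4 - \sqrt{41}\right)) = - (-2 + \left(60 - 15 \sqrt{41}\right)) = - (58 - 15 \sqrt{41}) = -58 + 15 \sqrt{41}$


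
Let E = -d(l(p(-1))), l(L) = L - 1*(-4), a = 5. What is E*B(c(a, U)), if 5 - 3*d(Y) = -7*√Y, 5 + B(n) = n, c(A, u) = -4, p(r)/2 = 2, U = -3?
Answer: 15 + 42*√2 ≈ 74.397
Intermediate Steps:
p(r) = 4 (p(r) = 2*2 = 4)
B(n) = -5 + n
l(L) = 4 + L (l(L) = L + 4 = 4 + L)
d(Y) = 5/3 + 7*√Y/3 (d(Y) = 5/3 - (-7)*√Y/3 = 5/3 + 7*√Y/3)
E = -5/3 - 14*√2/3 (E = -(5/3 + 7*√(4 + 4)/3) = -(5/3 + 7*√8/3) = -(5/3 + 7*(2*√2)/3) = -(5/3 + 14*√2/3) = -5/3 - 14*√2/3 ≈ -8.2663)
E*B(c(a, U)) = (-5/3 - 14*√2/3)*(-5 - 4) = (-5/3 - 14*√2/3)*(-9) = 15 + 42*√2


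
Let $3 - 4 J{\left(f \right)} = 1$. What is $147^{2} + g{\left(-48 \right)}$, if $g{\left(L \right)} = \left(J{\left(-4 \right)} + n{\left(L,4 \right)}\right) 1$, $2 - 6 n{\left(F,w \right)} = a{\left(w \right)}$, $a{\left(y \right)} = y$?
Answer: $\frac{129655}{6} \approx 21609.0$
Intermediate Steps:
$J{\left(f \right)} = \frac{1}{2}$ ($J{\left(f \right)} = \frac{3}{4} - \frac{1}{4} = \frac{1}{2}$)
$n{\left(F,w \right)} = \frac{1}{3} - \frac{w}{6}$
$g{\left(L \right)} = \frac{1}{6}$ ($g{\left(L \right)} = \left(\frac{1}{2} + \left(\frac{1}{3} - \frac{2}{3}\right)\right) 1 = \left(\frac{1}{2} - \frac{1}{3}\right) 1 = \frac{1}{6} \cdot 1 = \frac{1}{6}$)
$147^{2} + g{\left(-48 \right)} = 147^{2} + \frac{1}{6} = 21609 + \frac{1}{6} = \frac{129655}{6}$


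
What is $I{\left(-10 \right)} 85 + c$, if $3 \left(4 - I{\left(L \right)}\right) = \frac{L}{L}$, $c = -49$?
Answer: $\frac{788}{3} \approx 262.67$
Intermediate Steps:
$I{\left(L \right)} = \frac{11}{3}$ ($I{\left(L \right)} = 4 - \frac{L \frac{1}{L}}{3} = 4 - \frac{1}{3} = \frac{11}{3}$)
$I{\left(-10 \right)} 85 + c = \frac{11}{3} \cdot 85 - 49 = \frac{935}{3} - 49 = \frac{788}{3}$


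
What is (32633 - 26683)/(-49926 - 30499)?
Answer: -238/3217 ≈ -0.073982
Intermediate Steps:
(32633 - 26683)/(-49926 - 30499) = 5950/(-80425) = 5950*(-1/80425) = -238/3217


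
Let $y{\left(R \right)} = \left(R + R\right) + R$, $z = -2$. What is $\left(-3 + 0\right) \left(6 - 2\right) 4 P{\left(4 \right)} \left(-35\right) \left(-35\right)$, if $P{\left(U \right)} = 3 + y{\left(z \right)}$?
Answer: $176400$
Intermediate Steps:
$y{\left(R \right)} = 3 R$ ($y{\left(R \right)} = 2 R + R = 3 R$)
$P{\left(U \right)} = -3$ ($P{\left(U \right)} = 3 + 3 \left(-2\right) = 3 - 6 = -3$)
$\left(-3 + 0\right) \left(6 - 2\right) 4 P{\left(4 \right)} \left(-35\right) \left(-35\right) = \left(-3 + 0\right) \left(6 - 2\right) 4 \left(-3\right) \left(-35\right) \left(-35\right) = \left(-3\right) 4 \cdot 4 \left(-3\right) \left(-35\right) \left(-35\right) = \left(-12\right) 4 \left(-3\right) \left(-35\right) \left(-35\right) = \left(-48\right) \left(-3\right) \left(-35\right) \left(-35\right) = 144 \left(-35\right) \left(-35\right) = \left(-5040\right) \left(-35\right) = 176400$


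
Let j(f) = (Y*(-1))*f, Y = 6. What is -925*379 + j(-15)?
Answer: -350485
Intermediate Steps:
j(f) = -6*f (j(f) = (6*(-1))*f = -6*f)
-925*379 + j(-15) = -925*379 - 6*(-15) = -350575 + 90 = -350485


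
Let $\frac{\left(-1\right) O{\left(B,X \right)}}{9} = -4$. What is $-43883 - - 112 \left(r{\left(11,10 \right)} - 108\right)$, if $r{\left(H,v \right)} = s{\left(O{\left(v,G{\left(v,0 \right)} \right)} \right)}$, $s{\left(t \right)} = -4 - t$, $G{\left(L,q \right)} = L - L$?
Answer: $-60459$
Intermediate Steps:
$G{\left(L,q \right)} = 0$
$O{\left(B,X \right)} = 36$ ($O{\left(B,X \right)} = \left(-9\right) \left(-4\right) = 36$)
$r{\left(H,v \right)} = -40$ ($r{\left(H,v \right)} = -4 - 36 = -40$)
$-43883 - - 112 \left(r{\left(11,10 \right)} - 108\right) = -43883 - - 112 \left(-40 - 108\right) = -43883 - \left(-112\right) \left(-148\right) = -43883 - 16576 = -60459$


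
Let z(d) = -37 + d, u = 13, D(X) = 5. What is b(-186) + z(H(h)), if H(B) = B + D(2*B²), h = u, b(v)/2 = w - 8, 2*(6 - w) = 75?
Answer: -98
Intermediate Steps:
w = -63/2 (w = 6 - ½*75 = 6 - 75/2 = -63/2 ≈ -31.500)
b(v) = -79 (b(v) = 2*(-63/2 - 8) = 2*(-79/2) = -79)
h = 13
H(B) = 5 + B (H(B) = B + 5 = 5 + B)
b(-186) + z(H(h)) = -79 + (-37 + (5 + 13)) = -79 + (-37 + 18) = -79 - 19 = -98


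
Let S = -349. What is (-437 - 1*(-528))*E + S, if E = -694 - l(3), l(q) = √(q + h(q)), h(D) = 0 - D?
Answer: -63503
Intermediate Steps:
h(D) = -D
l(q) = 0 (l(q) = √(q - q) = √0 = 0)
E = -694 (E = -694 - 1*0 = -694 + 0 = -694)
(-437 - 1*(-528))*E + S = (-437 - 1*(-528))*(-694) - 349 = (-437 + 528)*(-694) - 349 = 91*(-694) - 349 = -63154 - 349 = -63503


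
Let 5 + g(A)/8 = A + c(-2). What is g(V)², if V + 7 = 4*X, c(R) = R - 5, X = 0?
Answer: 23104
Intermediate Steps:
c(R) = -5 + R
V = -7 (V = -7 + 4*0 = -7 + 0 = -7)
g(A) = -96 + 8*A (g(A) = -40 + 8*(A + (-5 - 2)) = -40 + 8*(A - 7) = -40 + 8*(-7 + A) = -40 + (-56 + 8*A) = -96 + 8*A)
g(V)² = (-96 + 8*(-7))² = (-96 - 56)² = (-152)² = 23104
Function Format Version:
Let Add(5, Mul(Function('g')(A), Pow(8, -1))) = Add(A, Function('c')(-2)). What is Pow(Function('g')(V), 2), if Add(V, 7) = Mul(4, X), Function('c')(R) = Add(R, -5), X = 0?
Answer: 23104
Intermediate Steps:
Function('c')(R) = Add(-5, R)
V = -7 (V = Add(-7, Mul(4, 0)) = Add(-7, 0) = -7)
Function('g')(A) = Add(-96, Mul(8, A)) (Function('g')(A) = Add(-40, Mul(8, Add(A, Add(-5, -2)))) = Add(-40, Mul(8, Add(A, -7))) = Add(-40, Mul(8, Add(-7, A))) = Add(-40, Add(-56, Mul(8, A))) = Add(-96, Mul(8, A)))
Pow(Function('g')(V), 2) = Pow(Add(-96, Mul(8, -7)), 2) = Pow(Add(-96, -56), 2) = Pow(-152, 2) = 23104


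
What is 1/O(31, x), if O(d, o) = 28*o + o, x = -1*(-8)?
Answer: 1/232 ≈ 0.0043103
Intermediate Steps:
x = 8
O(d, o) = 29*o
1/O(31, x) = 1/(29*8) = 1/232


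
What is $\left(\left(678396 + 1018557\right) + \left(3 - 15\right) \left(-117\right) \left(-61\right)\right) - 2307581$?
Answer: $-696272$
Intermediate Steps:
$\left(\left(678396 + 1018557\right) + \left(3 - 15\right) \left(-117\right) \left(-61\right)\right) - 2307581 = \left(1696953 + \left(3 - 15\right) \left(-117\right) \left(-61\right)\right) - 2307581 = \left(1696953 + \left(-12\right) \left(-117\right) \left(-61\right)\right) - 2307581 = \left(1696953 + 1404 \left(-61\right)\right) - 2307581 = \left(1696953 - 85644\right) - 2307581 = 1611309 - 2307581 = -696272$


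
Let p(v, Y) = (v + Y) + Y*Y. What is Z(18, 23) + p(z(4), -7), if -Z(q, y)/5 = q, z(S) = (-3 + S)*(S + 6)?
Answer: -38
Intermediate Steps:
z(S) = (-3 + S)*(6 + S)
Z(q, y) = -5*q
p(v, Y) = Y + v + Y² (p(v, Y) = (Y + v) + Y² = Y + v + Y²)
Z(18, 23) + p(z(4), -7) = -5*18 + (-7 + (-18 + 4² + 3*4) + (-7)²) = -90 + (-7 + (-18 + 16 + 12) + 49) = -90 + (-7 + 10 + 49) = -90 + 52 = -38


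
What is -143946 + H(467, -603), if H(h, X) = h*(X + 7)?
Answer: -422278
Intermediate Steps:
H(h, X) = h*(7 + X)
-143946 + H(467, -603) = -143946 + 467*(7 - 603) = -143946 + 467*(-596) = -143946 - 278332 = -422278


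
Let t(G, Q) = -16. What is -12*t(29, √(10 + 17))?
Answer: 192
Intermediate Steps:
-12*t(29, √(10 + 17)) = -12*(-16) = 192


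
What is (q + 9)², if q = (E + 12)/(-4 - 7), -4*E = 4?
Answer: 64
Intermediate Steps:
E = -1 (E = -¼*4 = -1)
q = -1 (q = (-1 + 12)/(-4 - 7) = 11/(-11) = 11*(-1/11) = -1)
(q + 9)² = (-1 + 9)² = 8² = 64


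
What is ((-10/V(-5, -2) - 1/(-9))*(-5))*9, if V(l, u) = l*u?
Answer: 40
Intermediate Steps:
((-10/V(-5, -2) - 1/(-9))*(-5))*9 = ((-10/((-5*(-2))) - 1/(-9))*(-5))*9 = ((-10/10 - 1*(-⅑))*(-5))*9 = ((-10*⅒ + ⅑)*(-5))*9 = ((-1 + ⅑)*(-5))*9 = -8/9*(-5)*9 = (40/9)*9 = 40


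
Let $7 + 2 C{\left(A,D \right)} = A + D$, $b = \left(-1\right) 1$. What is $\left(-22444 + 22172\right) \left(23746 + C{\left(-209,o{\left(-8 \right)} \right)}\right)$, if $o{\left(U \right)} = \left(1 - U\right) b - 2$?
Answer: $-6428040$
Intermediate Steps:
$b = -1$
$o{\left(U \right)} = -3 + U$ ($o{\left(U \right)} = \left(1 - U\right) \left(-1\right) - 2 = \left(-1 + U\right) - 2 = -3 + U$)
$C{\left(A,D \right)} = - \frac{7}{2} + \frac{A}{2} + \frac{D}{2}$ ($C{\left(A,D \right)} = - \frac{7}{2} + \frac{A + D}{2} = - \frac{7}{2} + \left(\frac{A}{2} + \frac{D}{2}\right) = - \frac{7}{2} + \frac{A}{2} + \frac{D}{2}$)
$\left(-22444 + 22172\right) \left(23746 + C{\left(-209,o{\left(-8 \right)} \right)}\right) = \left(-22444 + 22172\right) \left(23746 + \left(- \frac{7}{2} + \frac{1}{2} \left(-209\right) + \frac{-3 - 8}{2}\right)\right) = - 272 \left(23746 - \frac{227}{2}\right) = \left(-272\right) \frac{47265}{2} = -6428040$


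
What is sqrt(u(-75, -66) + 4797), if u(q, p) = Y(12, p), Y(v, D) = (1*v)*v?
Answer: 9*sqrt(61) ≈ 70.292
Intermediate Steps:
Y(v, D) = v**2 (Y(v, D) = v*v = v**2)
u(q, p) = 144 (u(q, p) = 12**2 = 144)
sqrt(u(-75, -66) + 4797) = sqrt(144 + 4797) = sqrt(4941) = 9*sqrt(61)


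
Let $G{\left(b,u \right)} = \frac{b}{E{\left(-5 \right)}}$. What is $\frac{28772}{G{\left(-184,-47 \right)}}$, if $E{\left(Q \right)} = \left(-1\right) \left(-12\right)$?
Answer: $- \frac{43158}{23} \approx -1876.4$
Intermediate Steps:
$E{\left(Q \right)} = 12$
$G{\left(b,u \right)} = \frac{b}{12}$
$\frac{28772}{G{\left(-184,-47 \right)}} = \frac{28772}{\frac{1}{12} \left(-184\right)} = \frac{28772}{- \frac{46}{3}} = 28772 \left(- \frac{3}{46}\right) = - \frac{43158}{23}$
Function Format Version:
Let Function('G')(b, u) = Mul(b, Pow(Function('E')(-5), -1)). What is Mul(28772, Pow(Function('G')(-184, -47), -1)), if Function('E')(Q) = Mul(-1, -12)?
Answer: Rational(-43158, 23) ≈ -1876.4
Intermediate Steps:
Function('E')(Q) = 12
Function('G')(b, u) = Mul(Rational(1, 12), b) (Function('G')(b, u) = Mul(b, Pow(12, -1)) = Mul(b, Rational(1, 12)) = Mul(Rational(1, 12), b))
Mul(28772, Pow(Function('G')(-184, -47), -1)) = Mul(28772, Pow(Mul(Rational(1, 12), -184), -1)) = Mul(28772, Pow(Rational(-46, 3), -1)) = Mul(28772, Rational(-3, 46)) = Rational(-43158, 23)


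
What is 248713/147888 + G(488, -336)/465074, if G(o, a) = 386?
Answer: 57863517265/34389431856 ≈ 1.6826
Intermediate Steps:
248713/147888 + G(488, -336)/465074 = 248713/147888 + 386/465074 = 248713*(1/147888) + 386*(1/465074) = 248713/147888 + 193/232537 = 57863517265/34389431856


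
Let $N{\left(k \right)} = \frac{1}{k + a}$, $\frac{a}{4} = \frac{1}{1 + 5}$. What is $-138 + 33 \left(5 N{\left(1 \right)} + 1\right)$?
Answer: $-6$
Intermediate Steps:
$a = \frac{2}{3}$ ($a = \frac{4}{1 + 5} = \frac{4}{6} = 4 \cdot \frac{1}{6} = \frac{2}{3} \approx 0.66667$)
$N{\left(k \right)} = \frac{1}{\frac{2}{3} + k}$ ($N{\left(k \right)} = \frac{1}{k + \frac{2}{3}} = \frac{1}{\frac{2}{3} + k}$)
$-138 + 33 \left(5 N{\left(1 \right)} + 1\right) = -138 + 33 \left(5 \frac{3}{2 + 3 \cdot 1} + 1\right) = -138 + 33 \left(5 \frac{3}{2 + 3} + 1\right) = -138 + 33 \left(5 \cdot \frac{3}{5} + 1\right) = -138 + 33 \left(3 + 1\right) = -138 + 33 \cdot 4 = -138 + 132 = -6$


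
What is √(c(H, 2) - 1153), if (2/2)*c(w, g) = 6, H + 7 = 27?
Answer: I*√1147 ≈ 33.867*I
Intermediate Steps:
H = 20 (H = -7 + 27 = 20)
c(w, g) = 6
√(c(H, 2) - 1153) = √(6 - 1153) = √(-1147) = I*√1147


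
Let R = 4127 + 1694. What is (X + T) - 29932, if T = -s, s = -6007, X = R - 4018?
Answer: -22122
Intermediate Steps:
R = 5821
X = 1803 (X = 5821 - 4018 = 1803)
T = 6007 (T = -1*(-6007) = 6007)
(X + T) - 29932 = (1803 + 6007) - 29932 = 7810 - 29932 = -22122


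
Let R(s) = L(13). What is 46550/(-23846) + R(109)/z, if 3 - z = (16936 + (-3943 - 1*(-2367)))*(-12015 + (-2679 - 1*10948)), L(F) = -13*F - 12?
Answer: -9167119795888/4696006169529 ≈ -1.9521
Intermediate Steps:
L(F) = -12 - 13*F
R(s) = -181 (R(s) = -12 - 13*13 = -12 - 169 = -181)
z = 393861123 (z = 3 - (16936 + (-3943 - 1*(-2367)))*(-12015 + (-2679 - 1*10948)) = 3 - (16936 + (-3943 + 2367))*(-12015 + (-2679 - 10948)) = 3 - (16936 - 1576)*(-12015 - 13627) = 3 - 15360*(-25642) = 3 - 1*(-393861120) = 3 + 393861120 = 393861123)
46550/(-23846) + R(109)/z = 46550/(-23846) - 181/393861123 = 46550*(-1/23846) - 181*1/393861123 = -23275/11923 - 181/393861123 = -9167119795888/4696006169529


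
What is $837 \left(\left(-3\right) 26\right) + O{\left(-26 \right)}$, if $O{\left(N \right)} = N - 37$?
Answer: $-65349$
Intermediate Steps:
$O{\left(N \right)} = -37 + N$
$837 \left(\left(-3\right) 26\right) + O{\left(-26 \right)} = 837 \left(\left(-3\right) 26\right) - 63 = 837 \left(-78\right) - 63 = -65286 - 63 = -65349$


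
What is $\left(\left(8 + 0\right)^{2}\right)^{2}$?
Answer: $4096$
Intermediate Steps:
$\left(\left(8 + 0\right)^{2}\right)^{2} = \left(8^{2}\right)^{2} = 64^{2} = 4096$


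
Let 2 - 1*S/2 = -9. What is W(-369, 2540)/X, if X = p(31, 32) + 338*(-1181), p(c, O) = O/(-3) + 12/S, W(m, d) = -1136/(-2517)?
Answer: -1562/1381540189 ≈ -1.1306e-6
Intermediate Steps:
S = 22 (S = 4 - 2*(-9) = 4 + 18 = 22)
W(m, d) = 1136/2517 (W(m, d) = -1136*(-1/2517) = 1136/2517)
p(c, O) = 6/11 - O/3 (p(c, O) = O/(-3) + 12/22 = O*(-⅓) + 12*(1/22) = -O/3 + 6/11 = 6/11 - O/3)
X = -13173208/33 (X = (6/11 - ⅓*32) + 338*(-1181) = (6/11 - 32/3) - 399178 = -334/33 - 399178 = -13173208/33 ≈ -3.9919e+5)
W(-369, 2540)/X = 1136/(2517*(-13173208/33)) = (1136/2517)*(-33/13173208) = -1562/1381540189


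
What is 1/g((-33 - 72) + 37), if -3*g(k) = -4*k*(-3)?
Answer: 1/272 ≈ 0.0036765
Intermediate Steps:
g(k) = -4*k (g(k) = -(-4*k)*(-3)/3 = -4*k)
1/g((-33 - 72) + 37) = 1/(-4*((-33 - 72) + 37)) = 1/(-4*(-105 + 37)) = 1/(-4*(-68)) = 1/272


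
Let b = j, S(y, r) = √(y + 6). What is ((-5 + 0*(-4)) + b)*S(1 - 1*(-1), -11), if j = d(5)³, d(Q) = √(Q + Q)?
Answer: -10*√2 + 40*√5 ≈ 75.301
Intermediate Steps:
d(Q) = √2*√Q (d(Q) = √(2*Q) = √2*√Q)
j = 10*√10 (j = (√2*√5)³ = (√10)³ = 10*√10 ≈ 31.623)
S(y, r) = √(6 + y)
b = 10*√10 ≈ 31.623
((-5 + 0*(-4)) + b)*S(1 - 1*(-1), -11) = ((-5 + 0*(-4)) + 10*√10)*√(6 + (1 - 1*(-1))) = ((-5 + 0) + 10*√10)*√(6 + (1 + 1)) = (-5 + 10*√10)*√(6 + 2) = (-5 + 10*√10)*√8 = (-5 + 10*√10)*(2*√2) = 2*√2*(-5 + 10*√10)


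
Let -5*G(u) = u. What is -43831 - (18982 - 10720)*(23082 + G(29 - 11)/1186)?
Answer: -565565714617/2965 ≈ -1.9075e+8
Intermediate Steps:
G(u) = -u/5
-43831 - (18982 - 10720)*(23082 + G(29 - 11)/1186) = -43831 - (18982 - 10720)*(23082 - (29 - 11)/5/1186) = -43831 - 8262*(23082 - 1/5*18*(1/1186)) = -43831 - 8262*(23082 - 18/5*1/1186) = -43831 - 8262*(23082 - 9/2965) = -43831 - 8262*68438121/2965 = -43831 - 1*565435755702/2965 = -43831 - 565435755702/2965 = -565565714617/2965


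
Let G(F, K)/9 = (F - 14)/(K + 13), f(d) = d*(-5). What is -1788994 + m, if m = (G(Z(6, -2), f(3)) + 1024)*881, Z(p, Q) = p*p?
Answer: -974069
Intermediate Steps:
Z(p, Q) = p²
f(d) = -5*d
G(F, K) = 9*(-14 + F)/(13 + K) (G(F, K) = 9*((F - 14)/(K + 13)) = 9*((-14 + F)/(13 + K)) = 9*(-14 + F)/(13 + K))
m = 814925 (m = (9*(-14 + 6²)/(13 - 5*3) + 1024)*881 = (9*(-14 + 36)/(13 - 15) + 1024)*881 = (9*22/(-2) + 1024)*881 = (9*(-½)*22 + 1024)*881 = (-99 + 1024)*881 = 925*881 = 814925)
-1788994 + m = -1788994 + 814925 = -974069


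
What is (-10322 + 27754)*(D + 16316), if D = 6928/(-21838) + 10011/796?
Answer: 618476283484942/2172881 ≈ 2.8463e+8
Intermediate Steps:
D = 106552765/8691524 (D = 6928*(-1/21838) + 10011*(1/796) = -3464/10919 + 10011/796 = 106552765/8691524 ≈ 12.259)
(-10322 + 27754)*(D + 16316) = (-10322 + 27754)*(106552765/8691524 + 16316) = 17432*(141917458349/8691524) = 618476283484942/2172881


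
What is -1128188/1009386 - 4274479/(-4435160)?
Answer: -344547515093/2238394205880 ≈ -0.15393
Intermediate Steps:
-1128188/1009386 - 4274479/(-4435160) = -1128188*1/1009386 - 4274479*(-1/4435160) = -564094/504693 + 4274479/4435160 = -344547515093/2238394205880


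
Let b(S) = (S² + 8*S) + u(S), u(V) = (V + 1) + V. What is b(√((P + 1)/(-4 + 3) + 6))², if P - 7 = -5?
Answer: 316 + 80*√3 ≈ 454.56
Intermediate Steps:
P = 2 (P = 7 - 5 = 2)
u(V) = 1 + 2*V (u(V) = (1 + V) + V = 1 + 2*V)
b(S) = 1 + S² + 10*S (b(S) = (S² + 8*S) + (1 + 2*S) = 1 + S² + 10*S)
b(√((P + 1)/(-4 + 3) + 6))² = (1 + (√((2 + 1)/(-4 + 3) + 6))² + 10*√((2 + 1)/(-4 + 3) + 6))² = (1 + (√(3/(-1) + 6))² + 10*√(3/(-1) + 6))² = (1 + (√(3*(-1) + 6))² + 10*√(3*(-1) + 6))² = (1 + (√(-3 + 6))² + 10*√(-3 + 6))² = (1 + (√3)² + 10*√3)² = (1 + 3 + 10*√3)² = (4 + 10*√3)²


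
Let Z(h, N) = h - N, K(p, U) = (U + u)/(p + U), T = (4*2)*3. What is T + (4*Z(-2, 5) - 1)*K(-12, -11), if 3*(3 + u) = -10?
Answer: 148/69 ≈ 2.1449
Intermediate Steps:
u = -19/3 (u = -3 + (⅓)*(-10) = -3 - 10/3 = -19/3 ≈ -6.3333)
T = 24 (T = 8*3 = 24)
K(p, U) = (-19/3 + U)/(U + p) (K(p, U) = (U - 19/3)/(p + U) = (-19/3 + U)/(U + p))
T + (4*Z(-2, 5) - 1)*K(-12, -11) = 24 + (4*(-2 - 1*5) - 1)*((-19/3 - 11)/(-11 - 12)) = 24 + (4*(-2 - 5) - 1)*(-52/3/(-23)) = 24 + (4*(-7) - 1)*(-1/23*(-52/3)) = 24 + (-28 - 1)*(52/69) = 24 - 29*52/69 = 24 - 1508/69 = 148/69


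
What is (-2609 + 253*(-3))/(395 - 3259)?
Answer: 421/358 ≈ 1.1760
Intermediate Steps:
(-2609 + 253*(-3))/(395 - 3259) = (-2609 - 759)/(-2864) = -3368*(-1/2864) = 421/358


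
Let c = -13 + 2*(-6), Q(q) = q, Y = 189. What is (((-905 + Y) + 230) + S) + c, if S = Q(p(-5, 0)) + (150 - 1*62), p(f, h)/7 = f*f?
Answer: -248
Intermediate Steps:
p(f, h) = 7*f² (p(f, h) = 7*(f*f) = 7*f²)
c = -25 (c = -13 - 12 = -25)
S = 263 (S = 7*(-5)² + (150 - 1*62) = 7*25 + (150 - 62) = 175 + 88 = 263)
(((-905 + Y) + 230) + S) + c = (((-905 + 189) + 230) + 263) - 25 = ((-716 + 230) + 263) - 25 = (-486 + 263) - 25 = -223 - 25 = -248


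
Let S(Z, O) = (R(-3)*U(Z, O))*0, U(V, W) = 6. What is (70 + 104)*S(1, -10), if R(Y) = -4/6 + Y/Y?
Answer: 0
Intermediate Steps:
R(Y) = ⅓ (R(Y) = -4*⅙ + 1 = -⅔ + 1 = ⅓)
S(Z, O) = 0 (S(Z, O) = ((⅓)*6)*0 = 2*0 = 0)
(70 + 104)*S(1, -10) = (70 + 104)*0 = 174*0 = 0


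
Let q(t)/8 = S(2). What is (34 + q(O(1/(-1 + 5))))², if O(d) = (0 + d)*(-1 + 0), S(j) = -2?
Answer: 324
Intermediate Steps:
O(d) = -d (O(d) = d*(-1) = -d)
q(t) = -16 (q(t) = 8*(-2) = -16)
(34 + q(O(1/(-1 + 5))))² = (34 - 16)² = 18² = 324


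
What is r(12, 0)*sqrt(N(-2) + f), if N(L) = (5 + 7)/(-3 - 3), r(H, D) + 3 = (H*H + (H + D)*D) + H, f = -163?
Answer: 153*I*sqrt(165) ≈ 1965.3*I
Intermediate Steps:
r(H, D) = -3 + H + H**2 + D*(D + H) (r(H, D) = -3 + ((H*H + (H + D)*D) + H) = -3 + ((H**2 + (D + H)*D) + H) = -3 + ((H**2 + D*(D + H)) + H) = -3 + (H + H**2 + D*(D + H)) = -3 + H + H**2 + D*(D + H))
N(L) = -2 (N(L) = 12/(-6) = 12*(-1/6) = -2)
r(12, 0)*sqrt(N(-2) + f) = (-3 + 12 + 0**2 + 12**2 + 0*12)*sqrt(-2 - 163) = (-3 + 12 + 0 + 144 + 0)*sqrt(-165) = 153*(I*sqrt(165)) = 153*I*sqrt(165)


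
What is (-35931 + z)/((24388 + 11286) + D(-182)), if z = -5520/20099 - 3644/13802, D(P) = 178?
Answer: -4983819357167/4972787090548 ≈ -1.0022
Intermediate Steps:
z = -74713898/138703199 (z = -5520*1/20099 - 3644*1/13802 = -5520/20099 - 1822/6901 = -74713898/138703199 ≈ -0.53866)
(-35931 + z)/((24388 + 11286) + D(-182)) = (-35931 - 74713898/138703199)/((24388 + 11286) + 178) = -4983819357167/(138703199*(35674 + 178)) = -4983819357167/138703199/35852 = -4983819357167/138703199*1/35852 = -4983819357167/4972787090548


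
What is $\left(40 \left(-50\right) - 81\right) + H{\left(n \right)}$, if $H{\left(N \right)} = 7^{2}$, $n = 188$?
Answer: $-2032$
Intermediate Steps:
$H{\left(N \right)} = 49$
$\left(40 \left(-50\right) - 81\right) + H{\left(n \right)} = \left(40 \left(-50\right) - 81\right) + 49 = \left(-2000 - 81\right) + 49 = -2081 + 49 = -2032$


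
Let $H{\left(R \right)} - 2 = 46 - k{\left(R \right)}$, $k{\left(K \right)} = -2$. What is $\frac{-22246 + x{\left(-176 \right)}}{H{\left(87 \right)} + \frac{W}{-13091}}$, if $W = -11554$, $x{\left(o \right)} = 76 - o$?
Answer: $- \frac{1729}{4} \approx -432.25$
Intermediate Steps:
$H{\left(R \right)} = 50$ ($H{\left(R \right)} = 2 + \left(46 - -2\right) = 2 + \left(46 + 2\right) = 2 + 48 = 50$)
$\frac{-22246 + x{\left(-176 \right)}}{H{\left(87 \right)} + \frac{W}{-13091}} = \frac{-22246 + \left(76 - -176\right)}{50 - \frac{11554}{-13091}} = \frac{-22246 + \left(76 + 176\right)}{50 - - \frac{218}{247}} = \frac{-22246 + 252}{50 + \frac{218}{247}} = - \frac{21994}{\frac{12568}{247}} = \left(-21994\right) \frac{247}{12568} = - \frac{1729}{4}$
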